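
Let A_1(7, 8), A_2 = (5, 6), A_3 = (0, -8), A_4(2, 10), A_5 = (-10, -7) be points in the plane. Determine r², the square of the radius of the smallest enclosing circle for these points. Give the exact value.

128.5

By Welzl's lemma the MEC is supported by two points (diametrically opposite) or three points (on a circumcircle).
The farthest pair is A_1–A_5 with squared distance 514. The circle on this segment as diameter has centre (-1.5, 0.5) and r² = 514/4 = 128.5.
Check A_2: distance² to centre = 72.5 ≤ 128.5, so it lies inside.
All remaining points lie in this disk, and no smaller disk contains both endpoints, so this is the minimum enclosing circle.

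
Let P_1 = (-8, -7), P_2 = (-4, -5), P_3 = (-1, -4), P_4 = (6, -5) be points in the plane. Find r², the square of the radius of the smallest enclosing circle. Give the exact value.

By Welzl's lemma the MEC is supported by two points (diametrically opposite) or three points (on a circumcircle).
The farthest pair is P_1–P_4 with squared distance 200. The circle on this segment as diameter has centre (-1, -6) and r² = 200/4 = 50.
Check P_2: distance² to centre = 10 ≤ 50, so it lies inside.
All remaining points lie in this disk, and no smaller disk contains both endpoints, so this is the minimum enclosing circle.

50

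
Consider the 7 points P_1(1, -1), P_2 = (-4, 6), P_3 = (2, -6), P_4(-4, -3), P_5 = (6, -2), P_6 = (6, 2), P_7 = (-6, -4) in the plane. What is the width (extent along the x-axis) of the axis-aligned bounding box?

max x = 6, min x = -6, so width = 12.

12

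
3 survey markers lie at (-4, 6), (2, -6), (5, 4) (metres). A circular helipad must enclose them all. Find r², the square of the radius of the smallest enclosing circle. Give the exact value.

45.2392578125

Call the three points A, B, C in the order given.
Side lengths²: AB² = 180, AC² = 85, BC² = 109.
Since AB² = 180 < 109 + 85 = 194, the triangle is acute, so the smallest enclosing circle is the circumcircle.
Circumcentre = (-0.5625, 0.21875), r² = 45.2392578125.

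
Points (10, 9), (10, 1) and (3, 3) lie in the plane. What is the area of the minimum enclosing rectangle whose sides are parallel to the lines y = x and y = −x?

58.5

In coordinates u = x + y, v = x − y the rectangle is axis-aligned; the map (x,y)→(u,v) scales areas by 2.
u-values: 19, 11, 6; range = 19 − 6 = 13.
v-values: 1, 9, 0; range = 9 − 0 = 9.
Area = (13 × 9) / 2 = 58.5.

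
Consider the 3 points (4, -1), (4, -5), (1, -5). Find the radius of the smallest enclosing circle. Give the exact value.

2.5

Call the three points A, B, C in the order given.
Side lengths²: AB² = 16, AC² = 25, BC² = 9.
Since AC² = 25 ≥ 16 + 9 = 25, the angle opposite AC is not acute, so the smallest enclosing circle has AC as diameter.
Centre = midpoint of AC = (2.5, -3), r² = 25/4 = 6.25.
r = √(6.25) = 2.5.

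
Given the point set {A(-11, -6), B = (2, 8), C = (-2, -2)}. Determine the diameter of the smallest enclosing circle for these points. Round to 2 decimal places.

Side lengths²: AB² = 365, AC² = 97, BC² = 116.
Since AB² = 365 ≥ 116 + 97 = 213, the angle opposite AB is not acute, so the smallest enclosing circle has AB as diameter.
Centre = midpoint of AB = (-4.5, 1), r² = 365/4 = 91.25.
Diameter = 2r = 2√(91.25) ≈ 19.10.

19.10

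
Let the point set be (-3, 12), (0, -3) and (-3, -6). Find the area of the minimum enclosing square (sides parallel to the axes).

The bounding box has width 3 and height 18.
An axis-aligned square enclosing the set must have side ≥ max(width, height).
So the minimum side is max(3, 18) = 18.
Area = 18² = 324.

324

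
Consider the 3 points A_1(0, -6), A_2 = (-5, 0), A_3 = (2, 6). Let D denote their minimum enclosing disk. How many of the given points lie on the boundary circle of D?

Side lengths²: A_1A_2² = 61, A_1A_3² = 148, A_2A_3² = 85.
Since A_1A_3² = 148 ≥ 85 + 61 = 146, the angle opposite A_1A_3 is not acute, so the smallest enclosing circle has A_1A_3 as diameter.
Centre = midpoint of A_1A_3 = (1, 0), r² = 148/4 = 37.
The points at distance exactly r from the centre are A_1, A_3 — 2 points.

2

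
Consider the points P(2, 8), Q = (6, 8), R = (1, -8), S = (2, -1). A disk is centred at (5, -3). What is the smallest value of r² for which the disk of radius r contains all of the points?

The required radius is the distance from (5, -3) to the farthest point.
Squared distances: 130, 122, 41, 13.
Maximum is 130, attained at P.

130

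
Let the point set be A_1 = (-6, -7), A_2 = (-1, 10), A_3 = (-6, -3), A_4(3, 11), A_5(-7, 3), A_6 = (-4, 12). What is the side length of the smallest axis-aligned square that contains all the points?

The bounding box has width 10 and height 19.
An axis-aligned square enclosing the set must have side ≥ max(width, height).
So the minimum side is max(10, 19) = 19.

19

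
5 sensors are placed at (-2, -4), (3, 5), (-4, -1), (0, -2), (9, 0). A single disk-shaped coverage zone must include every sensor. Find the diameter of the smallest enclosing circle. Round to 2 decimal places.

13.04

By Welzl's lemma the MEC is supported by two points (diametrically opposite) or three points (on a circumcircle).
The farthest pair is (-4, -1)–(9, 0) with squared distance 170. The circle on this segment as diameter has centre (2.5, -0.5) and r² = 170/4 = 42.5.
Check (-2, -4): distance² to centre = 32.5 ≤ 42.5, so it lies inside.
All remaining points lie in this disk, and no smaller disk contains both endpoints, so this is the minimum enclosing circle.
Diameter = 2r = 2√(42.5) ≈ 13.04.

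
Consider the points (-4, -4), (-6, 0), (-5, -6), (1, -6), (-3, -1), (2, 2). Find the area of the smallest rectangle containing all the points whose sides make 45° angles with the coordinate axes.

97.5

In coordinates u = x + y, v = x − y the rectangle is axis-aligned; the map (x,y)→(u,v) scales areas by 2.
u-values: -8, -6, -11, -5, -4, 4; range = 4 − (-11) = 15.
v-values: 0, -6, 1, 7, -2, 0; range = 7 − (-6) = 13.
Area = (15 × 13) / 2 = 97.5.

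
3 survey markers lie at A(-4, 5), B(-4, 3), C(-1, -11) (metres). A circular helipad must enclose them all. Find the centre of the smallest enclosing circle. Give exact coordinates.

Side lengths²: AB² = 4, AC² = 265, BC² = 205.
Since AC² = 265 ≥ 205 + 4 = 209, the angle opposite AC is not acute, so the smallest enclosing circle has AC as diameter.
Centre = midpoint of AC = (-2.5, -3), r² = 265/4 = 66.25.
Centre = (-2.5, -3).

(-2.5, -3)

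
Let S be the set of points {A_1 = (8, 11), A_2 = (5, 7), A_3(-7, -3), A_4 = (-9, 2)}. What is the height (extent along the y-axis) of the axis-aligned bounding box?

max y = 11, min y = -3, so height = 14.

14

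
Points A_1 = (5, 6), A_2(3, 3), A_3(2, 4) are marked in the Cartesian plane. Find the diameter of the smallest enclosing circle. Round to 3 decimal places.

Side lengths²: A_1A_2² = 13, A_1A_3² = 13, A_2A_3² = 2.
Since A_1A_3² = 13 < 13 + 2 = 15, the triangle is acute, so the smallest enclosing circle is the circumcircle.
Circumcentre = (3.7, 4.7), r² = 3.38.
Diameter = 2r = 2√(3.38) ≈ 3.677.

3.677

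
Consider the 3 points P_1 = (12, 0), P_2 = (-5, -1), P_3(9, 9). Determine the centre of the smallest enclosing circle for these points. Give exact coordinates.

Side lengths²: P_1P_2² = 290, P_1P_3² = 90, P_2P_3² = 296.
Since P_2P_3² = 296 < 290 + 90 = 380, the triangle is acute, so the smallest enclosing circle is the circumcircle.
Circumcentre = (87/26, 55/26), r² = 26825/338.
Centre = (87/26, 55/26).

(87/26, 55/26)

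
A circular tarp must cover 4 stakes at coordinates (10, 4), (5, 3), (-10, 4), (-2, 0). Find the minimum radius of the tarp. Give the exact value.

10

The farthest pair is (10, 4)–(-10, 4) with squared distance 400. The circle on this segment as diameter has centre (0, 4) and r² = 400/4 = 100.
Check (5, 3): distance² to centre = 26 ≤ 100, so it lies inside.
All remaining points lie in this disk, and no smaller disk contains both endpoints, so this is the minimum enclosing circle.
r = √100 = 10.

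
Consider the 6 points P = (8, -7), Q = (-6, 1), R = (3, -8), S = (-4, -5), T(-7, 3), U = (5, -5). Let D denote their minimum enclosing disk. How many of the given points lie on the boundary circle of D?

2

A smallest enclosing disk is always determined by at most three of the input points on its boundary.
The farthest pair is P–T with squared distance 325. The circle on this segment as diameter has centre (0.5, -2) and r² = 325/4 = 81.25.
Check Q: distance² to centre = 51.25 ≤ 81.25, so it lies inside.
All remaining points lie in this disk, and no smaller disk contains both endpoints, so this is the minimum enclosing circle.
The points at distance exactly r from the centre are P, T — 2 points.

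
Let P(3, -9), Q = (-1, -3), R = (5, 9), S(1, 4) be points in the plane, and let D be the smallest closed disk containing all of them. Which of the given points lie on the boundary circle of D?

P, R

By Welzl's lemma the MEC is supported by two points (diametrically opposite) or three points (on a circumcircle).
The farthest pair is P–R with squared distance 328. The circle on this segment as diameter has centre (4, 0) and r² = 328/4 = 82.
Check Q: distance² to centre = 34 ≤ 82, so it lies inside.
All remaining points lie in this disk, and no smaller disk contains both endpoints, so this is the minimum enclosing circle.
The points at distance exactly r from the centre are P, R — 2 points.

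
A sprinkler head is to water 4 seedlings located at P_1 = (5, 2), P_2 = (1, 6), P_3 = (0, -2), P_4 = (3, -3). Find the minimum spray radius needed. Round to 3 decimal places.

4.610

The farthest pair is P_2–P_4 with squared distance 85. The circle on this segment as diameter has centre (2, 1.5) and r² = 85/4 = 21.25.
Check P_1: distance² to centre = 9.25 ≤ 21.25, so it lies inside.
All remaining points lie in this disk, and no smaller disk contains both endpoints, so this is the minimum enclosing circle.
r = √(21.25) ≈ 4.610.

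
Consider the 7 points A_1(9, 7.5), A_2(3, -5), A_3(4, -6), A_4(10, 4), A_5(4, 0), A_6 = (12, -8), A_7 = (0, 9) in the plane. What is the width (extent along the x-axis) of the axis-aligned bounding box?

12

max x = 12, min x = 0, so width = 12.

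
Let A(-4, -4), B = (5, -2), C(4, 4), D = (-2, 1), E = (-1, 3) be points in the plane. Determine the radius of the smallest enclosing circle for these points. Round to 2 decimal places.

The minimum enclosing circle of a finite set is fixed by two of the points (as a diameter) or three (as a circumcircle).
The farthest pair is A–C with squared distance 128. The circle on this segment as diameter has centre (0, 0) and r² = 128/4 = 32.
Check B: distance² to centre = 29 ≤ 32, so it lies inside.
All remaining points lie in this disk, and no smaller disk contains both endpoints, so this is the minimum enclosing circle.
r = √32 ≈ 5.66.

5.66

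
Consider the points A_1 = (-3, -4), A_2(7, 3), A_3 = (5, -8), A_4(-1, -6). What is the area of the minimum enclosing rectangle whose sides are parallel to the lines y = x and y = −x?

In coordinates u = x + y, v = x − y the rectangle is axis-aligned; the map (x,y)→(u,v) scales areas by 2.
u-values: -7, 10, -3, -7; range = 10 − (-7) = 17.
v-values: 1, 4, 13, 5; range = 13 − 1 = 12.
Area = (17 × 12) / 2 = 102.

102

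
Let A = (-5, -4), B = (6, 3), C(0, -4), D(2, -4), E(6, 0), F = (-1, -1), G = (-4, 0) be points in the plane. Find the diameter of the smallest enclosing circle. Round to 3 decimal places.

13.038

The minimum enclosing circle of a finite set is fixed by two of the points (as a diameter) or three (as a circumcircle).
The farthest pair is A–B with squared distance 170. The circle on this segment as diameter has centre (0.5, -0.5) and r² = 170/4 = 42.5.
Check C: distance² to centre = 12.5 ≤ 42.5, so it lies inside.
All remaining points lie in this disk, and no smaller disk contains both endpoints, so this is the minimum enclosing circle.
Diameter = 2r = 2√(42.5) ≈ 13.038.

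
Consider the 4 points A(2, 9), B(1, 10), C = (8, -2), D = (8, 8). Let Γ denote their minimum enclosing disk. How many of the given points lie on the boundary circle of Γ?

The farthest pair is B–C with squared distance 193. The circle on this segment as diameter has centre (4.5, 4) and r² = 193/4 = 48.25.
Check A: distance² to centre = 31.25 ≤ 48.25, so it lies inside.
All remaining points lie in this disk, and no smaller disk contains both endpoints, so this is the minimum enclosing circle.
The points at distance exactly r from the centre are B, C — 2 points.

2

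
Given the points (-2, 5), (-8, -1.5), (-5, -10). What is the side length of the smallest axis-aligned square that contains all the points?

The bounding box has width 6 and height 15.
An axis-aligned square enclosing the set must have side ≥ max(width, height).
So the minimum side is max(6, 15) = 15.

15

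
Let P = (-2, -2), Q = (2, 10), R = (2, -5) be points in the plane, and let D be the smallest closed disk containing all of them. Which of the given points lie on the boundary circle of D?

Q, R

Side lengths²: PQ² = 160, PR² = 25, QR² = 225.
Since QR² = 225 ≥ 160 + 25 = 185, the angle opposite QR is not acute, so the smallest enclosing circle has QR as diameter.
Centre = midpoint of QR = (2, 2.5), r² = 225/4 = 56.25.
The points at distance exactly r from the centre are Q, R — 2 points.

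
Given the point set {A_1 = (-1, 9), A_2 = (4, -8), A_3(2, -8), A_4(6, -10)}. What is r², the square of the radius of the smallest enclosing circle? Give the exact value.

By Welzl's lemma the MEC is supported by two points (diametrically opposite) or three points (on a circumcircle).
The farthest pair is A_1–A_4 with squared distance 410. The circle on this segment as diameter has centre (2.5, -0.5) and r² = 410/4 = 102.5.
Check A_2: distance² to centre = 58.5 ≤ 102.5, so it lies inside.
All remaining points lie in this disk, and no smaller disk contains both endpoints, so this is the minimum enclosing circle.

102.5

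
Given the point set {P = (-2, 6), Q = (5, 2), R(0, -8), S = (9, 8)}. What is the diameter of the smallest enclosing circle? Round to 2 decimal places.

18.36

A smallest enclosing disk is always determined by at most three of the input points on its boundary.
The farthest pair is R–S with squared distance 337. The circle on this segment as diameter has centre (4.5, 0) and r² = 337/4 = 84.25.
Check P: distance² to centre = 78.25 ≤ 84.25, so it lies inside.
All remaining points lie in this disk, and no smaller disk contains both endpoints, so this is the minimum enclosing circle.
Diameter = 2r = 2√(84.25) ≈ 18.36.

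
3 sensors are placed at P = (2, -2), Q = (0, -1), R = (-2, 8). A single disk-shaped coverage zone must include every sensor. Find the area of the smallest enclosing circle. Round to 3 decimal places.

Side lengths²: PQ² = 5, PR² = 116, QR² = 85.
Since PR² = 116 ≥ 85 + 5 = 90, the angle opposite PR is not acute, so the smallest enclosing circle has PR as diameter.
Centre = midpoint of PR = (0, 3), r² = 116/4 = 29.
Area = π·r² = π·29 ≈ 91.106.

91.106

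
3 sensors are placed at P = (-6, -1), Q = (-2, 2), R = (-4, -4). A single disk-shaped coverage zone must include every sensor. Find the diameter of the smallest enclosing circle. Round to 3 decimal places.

Side lengths²: PQ² = 25, PR² = 13, QR² = 40.
Since QR² = 40 ≥ 25 + 13 = 38, the angle opposite QR is not acute, so the smallest enclosing circle has QR as diameter.
Centre = midpoint of QR = (-3, -1), r² = 40/4 = 10.
Diameter = 2r = 2√10 ≈ 6.325.

6.325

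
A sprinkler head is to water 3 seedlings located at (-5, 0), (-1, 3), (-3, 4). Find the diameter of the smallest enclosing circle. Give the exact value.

Call the three points A, B, C in the order given.
Side lengths²: AB² = 25, AC² = 20, BC² = 5.
Since AB² = 25 ≥ 20 + 5 = 25, the angle opposite AB is not acute, so the smallest enclosing circle has AB as diameter.
Centre = midpoint of AB = (-3, 1.5), r² = 25/4 = 6.25.
Diameter = 2r = 2√(6.25) = 5.

5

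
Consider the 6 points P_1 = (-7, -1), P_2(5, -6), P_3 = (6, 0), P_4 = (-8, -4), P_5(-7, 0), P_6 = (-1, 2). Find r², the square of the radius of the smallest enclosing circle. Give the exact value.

53

The minimum enclosing circle of a finite set is fixed by two of the points (as a diameter) or three (as a circumcircle).
The farthest pair is P_3–P_4 with squared distance 212. The circle on this segment as diameter has centre (-1, -2) and r² = 212/4 = 53.
Check P_1: distance² to centre = 37 ≤ 53, so it lies inside.
All remaining points lie in this disk, and no smaller disk contains both endpoints, so this is the minimum enclosing circle.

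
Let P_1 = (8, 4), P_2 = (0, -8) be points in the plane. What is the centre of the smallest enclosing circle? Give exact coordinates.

The smallest circle enclosing two points has them as diameter endpoints.
Centre = midpoint = (4, -2); r² = |P_1P_2|²/4 = 208/4 = 52.
Centre = (4, -2).

(4, -2)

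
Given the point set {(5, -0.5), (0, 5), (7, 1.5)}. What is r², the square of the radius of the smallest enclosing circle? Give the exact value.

Call the three points A, B, C in the order given.
Side lengths²: AB² = 55.25, AC² = 8, BC² = 61.25.
Since BC² = 61.25 < 55.25 + 8 = 63.25, the triangle is acute, so the smallest enclosing circle is the circumcircle.
Circumcentre = (41/12, 37/12), r² = 1105/72.

1105/72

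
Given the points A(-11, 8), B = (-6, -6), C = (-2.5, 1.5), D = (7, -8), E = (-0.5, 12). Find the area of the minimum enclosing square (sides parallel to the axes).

The bounding box has width 18 and height 20.
An axis-aligned square enclosing the set must have side ≥ max(width, height).
So the minimum side is max(18, 20) = 20.
Area = 20² = 400.

400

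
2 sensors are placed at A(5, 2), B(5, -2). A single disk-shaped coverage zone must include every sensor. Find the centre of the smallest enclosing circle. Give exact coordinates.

(5, 0)

The smallest circle enclosing two points has them as diameter endpoints.
Centre = midpoint = (5, 0); r² = |AB|²/4 = 16/4 = 4.
Centre = (5, 0).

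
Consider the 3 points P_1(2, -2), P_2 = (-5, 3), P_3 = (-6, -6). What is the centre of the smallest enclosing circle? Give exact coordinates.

(-53/17, -30/17)

Side lengths²: P_1P_2² = 74, P_1P_3² = 80, P_2P_3² = 82.
Since P_2P_3² = 82 < 80 + 74 = 154, the triangle is acute, so the smallest enclosing circle is the circumcircle.
Circumcentre = (-53/17, -30/17), r² = 7585/289.
Centre = (-53/17, -30/17).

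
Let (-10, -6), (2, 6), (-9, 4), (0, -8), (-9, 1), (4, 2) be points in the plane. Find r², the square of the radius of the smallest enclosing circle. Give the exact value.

The minimum enclosing circle is determined by three boundary points: (-10, -6), (2, 6), (0, -8).
Their circumcentre is (-11/3, -1/3) with r² = 650/9.
The farthest remaining point (4, 2) is at distance² 578/9 ≤ 650/9.

650/9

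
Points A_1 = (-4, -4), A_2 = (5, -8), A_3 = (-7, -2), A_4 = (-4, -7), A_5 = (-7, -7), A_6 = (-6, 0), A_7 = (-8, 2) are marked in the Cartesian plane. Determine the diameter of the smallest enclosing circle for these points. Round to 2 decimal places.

The farthest pair is A_2–A_7 with squared distance 269. The circle on this segment as diameter has centre (-1.5, -3) and r² = 269/4 = 67.25.
Check A_1: distance² to centre = 7.25 ≤ 67.25, so it lies inside.
All remaining points lie in this disk, and no smaller disk contains both endpoints, so this is the minimum enclosing circle.
Diameter = 2r = 2√(67.25) ≈ 16.40.

16.40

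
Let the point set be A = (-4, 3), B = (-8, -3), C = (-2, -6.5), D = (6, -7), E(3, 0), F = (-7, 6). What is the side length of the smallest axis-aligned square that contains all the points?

14

The bounding box has width 14 and height 13.
An axis-aligned square enclosing the set must have side ≥ max(width, height).
So the minimum side is max(14, 13) = 14.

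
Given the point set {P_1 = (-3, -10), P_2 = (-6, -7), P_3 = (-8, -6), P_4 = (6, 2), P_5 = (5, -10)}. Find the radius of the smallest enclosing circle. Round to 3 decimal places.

8.253

The minimum enclosing circle of a finite set is fixed by two of the points (as a diameter) or three (as a circumcircle).
The minimum enclosing circle is determined by three boundary points: P_3, P_4, P_5.
Their circumcentre is (-0.125, -3.53125) with r² = 68.1103515625.
The farthest remaining point P_1 is at distance² 50.1103515625 ≤ 68.1103515625.
r = √(68.1103515625) ≈ 8.253.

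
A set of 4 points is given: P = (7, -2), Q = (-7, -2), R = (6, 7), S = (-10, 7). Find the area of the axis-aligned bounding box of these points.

x ranges over [-10, 7], width 17.
y ranges over [-2, 7], height 9.
Area = 17 × 9 = 153.

153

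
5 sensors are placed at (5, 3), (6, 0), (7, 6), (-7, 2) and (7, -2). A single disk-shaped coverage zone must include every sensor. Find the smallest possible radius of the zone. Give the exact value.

53/7

A smallest enclosing disk is always determined by at most three of the input points on its boundary.
The minimum enclosing circle is determined by three boundary points: (7, 6), (-7, 2), (7, -2).
Their circumcentre is (4/7, 2) with r² = 2809/49.
The farthest remaining point (6, 0) is at distance² 1640/49 ≤ 2809/49.
r = √(2809/49) = 53/7.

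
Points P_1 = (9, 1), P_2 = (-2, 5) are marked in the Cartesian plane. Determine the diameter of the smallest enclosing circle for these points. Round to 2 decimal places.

The smallest circle enclosing two points has them as diameter endpoints.
Centre = midpoint = (3.5, 3); r² = |P_1P_2|²/4 = 137/4 = 34.25.
Diameter = 2r = 2√(34.25) ≈ 11.70.

11.70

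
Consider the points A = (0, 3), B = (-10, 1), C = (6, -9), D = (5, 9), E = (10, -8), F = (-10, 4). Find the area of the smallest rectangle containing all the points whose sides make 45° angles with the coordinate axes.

In coordinates u = x + y, v = x − y the rectangle is axis-aligned; the map (x,y)→(u,v) scales areas by 2.
u-values: 3, -9, -3, 14, 2, -6; range = 14 − (-9) = 23.
v-values: -3, -11, 15, -4, 18, -14; range = 18 − (-14) = 32.
Area = (23 × 32) / 2 = 368.

368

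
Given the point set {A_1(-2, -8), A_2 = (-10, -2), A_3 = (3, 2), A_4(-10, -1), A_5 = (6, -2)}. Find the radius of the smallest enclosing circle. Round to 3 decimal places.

8.016

A smallest enclosing disk is always determined by at most three of the input points on its boundary.
The farthest pair is A_4–A_5 with squared distance 257. The circle on this segment as diameter has centre (-2, -1.5) and r² = 257/4 = 64.25.
Check A_1: distance² to centre = 42.25 ≤ 64.25, so it lies inside.
All remaining points lie in this disk, and no smaller disk contains both endpoints, so this is the minimum enclosing circle.
r = √(64.25) ≈ 8.016.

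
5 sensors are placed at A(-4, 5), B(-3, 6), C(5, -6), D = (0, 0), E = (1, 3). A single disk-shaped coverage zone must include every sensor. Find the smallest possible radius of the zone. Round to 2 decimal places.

7.21

The farthest pair is B–C with squared distance 208. The circle on this segment as diameter has centre (1, 0) and r² = 208/4 = 52.
Check A: distance² to centre = 50 ≤ 52, so it lies inside.
All remaining points lie in this disk, and no smaller disk contains both endpoints, so this is the minimum enclosing circle.
r = √52 ≈ 7.21.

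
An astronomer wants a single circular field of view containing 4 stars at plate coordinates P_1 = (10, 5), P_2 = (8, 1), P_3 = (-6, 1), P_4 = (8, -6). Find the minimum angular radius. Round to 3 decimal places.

8.590

By Welzl's lemma the MEC is supported by two points (diametrically opposite) or three points (on a circumcircle).
The minimum enclosing circle is determined by three boundary points: P_1, P_3, P_4.
Their circumcentre is (31/12, 2/3) with r² = 10625/144.
The farthest remaining point P_2 is at distance² 4241/144 ≤ 10625/144.
r = √(10625/144) ≈ 8.590.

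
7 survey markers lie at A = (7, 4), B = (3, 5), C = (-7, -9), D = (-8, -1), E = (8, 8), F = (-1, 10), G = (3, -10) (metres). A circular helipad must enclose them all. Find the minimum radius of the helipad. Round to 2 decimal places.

11.34

By Welzl's lemma the MEC is supported by two points (diametrically opposite) or three points (on a circumcircle).
The farthest pair is C–E with squared distance 514. The circle on this segment as diameter has centre (0.5, -0.5) and r² = 514/4 = 128.5.
Check A: distance² to centre = 62.5 ≤ 128.5, so it lies inside.
All remaining points lie in this disk, and no smaller disk contains both endpoints, so this is the minimum enclosing circle.
r = √(128.5) ≈ 11.34.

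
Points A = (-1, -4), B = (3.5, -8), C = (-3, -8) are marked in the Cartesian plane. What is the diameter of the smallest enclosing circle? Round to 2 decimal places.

6.73

Side lengths²: AB² = 36.25, AC² = 20, BC² = 42.25.
Since BC² = 42.25 < 36.25 + 20 = 56.25, the triangle is acute, so the smallest enclosing circle is the circumcircle.
Circumcentre = (0.25, -7.125), r² = 11.328125.
Diameter = 2r = 2√(11.328125) ≈ 6.73.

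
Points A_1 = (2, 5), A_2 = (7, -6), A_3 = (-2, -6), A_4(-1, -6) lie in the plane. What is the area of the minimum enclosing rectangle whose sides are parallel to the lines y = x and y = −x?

120

In coordinates u = x + y, v = x − y the rectangle is axis-aligned; the map (x,y)→(u,v) scales areas by 2.
u-values: 7, 1, -8, -7; range = 7 − (-8) = 15.
v-values: -3, 13, 4, 5; range = 13 − (-3) = 16.
Area = (15 × 16) / 2 = 120.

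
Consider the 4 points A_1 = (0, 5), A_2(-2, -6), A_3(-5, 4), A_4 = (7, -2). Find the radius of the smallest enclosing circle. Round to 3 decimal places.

6.762

By Welzl's lemma the MEC is supported by two points (diametrically opposite) or three points (on a circumcircle).
The minimum enclosing circle is determined by three boundary points: A_2, A_3, A_4.
Their circumcentre is (21/34, 4/17) with r² = 52865/1156.
The farthest remaining point A_1 is at distance² 26685/1156 ≤ 52865/1156.
r = √(52865/1156) ≈ 6.762.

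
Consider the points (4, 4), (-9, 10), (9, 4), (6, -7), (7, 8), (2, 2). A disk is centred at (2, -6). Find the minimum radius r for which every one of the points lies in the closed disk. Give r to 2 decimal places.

The required radius is the distance from (2, -6) to the farthest point.
Squared distances: 104, 377, 149, 17, 221, 64.
Maximum is 377, attained at (-9, 10).
r = √377 ≈ 19.42.

19.42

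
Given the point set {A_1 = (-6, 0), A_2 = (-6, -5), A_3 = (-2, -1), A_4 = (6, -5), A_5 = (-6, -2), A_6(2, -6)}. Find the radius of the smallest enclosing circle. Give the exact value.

6.5

The minimum enclosing circle of a finite set is fixed by two of the points (as a diameter) or three (as a circumcircle).
The farthest pair is A_1–A_4 with squared distance 169. The circle on this segment as diameter has centre (0, -2.5) and r² = 169/4 = 42.25.
Check A_2: distance² to centre = 42.25 ≤ 42.25, so it lies inside.
All remaining points lie in this disk, and no smaller disk contains both endpoints, so this is the minimum enclosing circle.
r = √(42.25) = 6.5.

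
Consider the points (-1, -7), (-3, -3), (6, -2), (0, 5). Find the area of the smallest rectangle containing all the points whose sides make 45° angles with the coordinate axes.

84.5

In coordinates u = x + y, v = x − y the rectangle is axis-aligned; the map (x,y)→(u,v) scales areas by 2.
u-values: -8, -6, 4, 5; range = 5 − (-8) = 13.
v-values: 6, 0, 8, -5; range = 8 − (-5) = 13.
Area = (13 × 13) / 2 = 84.5.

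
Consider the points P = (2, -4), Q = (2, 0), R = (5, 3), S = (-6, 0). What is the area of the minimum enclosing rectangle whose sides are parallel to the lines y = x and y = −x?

In coordinates u = x + y, v = x − y the rectangle is axis-aligned; the map (x,y)→(u,v) scales areas by 2.
u-values: -2, 2, 8, -6; range = 8 − (-6) = 14.
v-values: 6, 2, 2, -6; range = 6 − (-6) = 12.
Area = (14 × 12) / 2 = 84.

84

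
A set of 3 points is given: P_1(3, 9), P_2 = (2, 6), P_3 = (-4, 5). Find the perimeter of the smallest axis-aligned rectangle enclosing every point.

Width = max x − min x = 3 − (-4) = 7.
Height = max y − min y = 9 − 5 = 4.
Perimeter = 2(7 + 4) = 22.

22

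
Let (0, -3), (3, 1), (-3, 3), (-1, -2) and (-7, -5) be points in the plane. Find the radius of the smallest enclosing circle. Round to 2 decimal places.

5.83

The farthest pair is (3, 1)–(-7, -5) with squared distance 136. The circle on this segment as diameter has centre (-2, -2) and r² = 136/4 = 34.
Check (0, -3): distance² to centre = 5 ≤ 34, so it lies inside.
All remaining points lie in this disk, and no smaller disk contains both endpoints, so this is the minimum enclosing circle.
r = √34 ≈ 5.83.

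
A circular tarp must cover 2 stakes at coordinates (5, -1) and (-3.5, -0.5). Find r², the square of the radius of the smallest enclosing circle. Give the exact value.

18.125

The smallest circle enclosing two points has them as diameter endpoints.
Centre = midpoint = (0.75, -0.75); r² = |(5, -1)−(-3.5, -0.5)|²/4 = 72.5/4 = 18.125.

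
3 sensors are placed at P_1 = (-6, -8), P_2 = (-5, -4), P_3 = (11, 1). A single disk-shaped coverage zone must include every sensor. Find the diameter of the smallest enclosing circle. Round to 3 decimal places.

19.235

Side lengths²: P_1P_2² = 17, P_1P_3² = 370, P_2P_3² = 281.
Since P_1P_3² = 370 ≥ 281 + 17 = 298, the angle opposite P_1P_3 is not acute, so the smallest enclosing circle has P_1P_3 as diameter.
Centre = midpoint of P_1P_3 = (2.5, -3.5), r² = 370/4 = 92.5.
Diameter = 2r = 2√(92.5) ≈ 19.235.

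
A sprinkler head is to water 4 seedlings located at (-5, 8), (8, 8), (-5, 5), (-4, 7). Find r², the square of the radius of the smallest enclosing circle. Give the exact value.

By Welzl's lemma the MEC is supported by two points (diametrically opposite) or three points (on a circumcircle).
The farthest pair is (8, 8)–(-5, 5) with squared distance 178. The circle on this segment as diameter has centre (1.5, 6.5) and r² = 178/4 = 44.5.
Check (-5, 8): distance² to centre = 44.5 ≤ 44.5, so it lies inside.
All remaining points lie in this disk, and no smaller disk contains both endpoints, so this is the minimum enclosing circle.

44.5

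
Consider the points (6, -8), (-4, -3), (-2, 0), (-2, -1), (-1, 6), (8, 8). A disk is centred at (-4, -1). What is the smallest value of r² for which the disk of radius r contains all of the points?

225

The required radius is the distance from (-4, -1) to the farthest point.
Squared distances: 149, 4, 5, 4, 58, 225.
Maximum is 225, attained at (8, 8).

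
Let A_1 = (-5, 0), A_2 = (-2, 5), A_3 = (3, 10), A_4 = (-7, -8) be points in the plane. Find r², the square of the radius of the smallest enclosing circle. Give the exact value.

106

The minimum enclosing circle of a finite set is fixed by two of the points (as a diameter) or three (as a circumcircle).
The farthest pair is A_3–A_4 with squared distance 424. The circle on this segment as diameter has centre (-2, 1) and r² = 424/4 = 106.
Check A_1: distance² to centre = 10 ≤ 106, so it lies inside.
All remaining points lie in this disk, and no smaller disk contains both endpoints, so this is the minimum enclosing circle.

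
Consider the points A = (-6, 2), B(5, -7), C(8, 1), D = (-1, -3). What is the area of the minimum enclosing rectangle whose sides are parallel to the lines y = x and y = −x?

130

In coordinates u = x + y, v = x − y the rectangle is axis-aligned; the map (x,y)→(u,v) scales areas by 2.
u-values: -4, -2, 9, -4; range = 9 − (-4) = 13.
v-values: -8, 12, 7, 2; range = 12 − (-8) = 20.
Area = (13 × 20) / 2 = 130.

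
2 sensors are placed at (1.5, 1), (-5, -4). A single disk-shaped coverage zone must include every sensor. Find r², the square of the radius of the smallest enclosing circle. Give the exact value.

The smallest circle enclosing two points has them as diameter endpoints.
Centre = midpoint = (-1.75, -1.5); r² = |(1.5, 1)−(-5, -4)|²/4 = 67.25/4 = 16.8125.

16.8125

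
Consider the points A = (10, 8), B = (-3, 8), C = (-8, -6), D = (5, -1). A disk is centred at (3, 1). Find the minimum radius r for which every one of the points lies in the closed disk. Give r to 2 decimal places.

13.04

The required radius is the distance from (3, 1) to the farthest point.
Squared distances: 98, 85, 170, 8.
Maximum is 170, attained at C.
r = √170 ≈ 13.04.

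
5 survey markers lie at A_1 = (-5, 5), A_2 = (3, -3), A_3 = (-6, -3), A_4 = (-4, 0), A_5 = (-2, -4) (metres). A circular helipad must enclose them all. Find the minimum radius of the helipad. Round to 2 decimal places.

5.70

The minimum enclosing circle is determined by three boundary points: A_1, A_2, A_3.
Their circumcentre is (-1.5, 0.5) with r² = 32.5.
The farthest remaining point A_5 is at distance² 20.5 ≤ 32.5.
r = √(32.5) ≈ 5.70.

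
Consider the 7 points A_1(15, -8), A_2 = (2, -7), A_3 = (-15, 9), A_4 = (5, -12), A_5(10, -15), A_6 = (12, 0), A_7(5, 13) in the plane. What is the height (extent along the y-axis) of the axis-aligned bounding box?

max y = 13, min y = -15, so height = 28.

28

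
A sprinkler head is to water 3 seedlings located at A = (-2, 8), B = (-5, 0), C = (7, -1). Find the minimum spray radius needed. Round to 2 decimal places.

6.61

Side lengths²: AB² = 73, AC² = 162, BC² = 145.
Since AC² = 162 < 145 + 73 = 218, the triangle is acute, so the smallest enclosing circle is the circumcircle.
Circumcentre = (27/22, 49/22), r² = 10585/242.
r = √(10585/242) ≈ 6.61.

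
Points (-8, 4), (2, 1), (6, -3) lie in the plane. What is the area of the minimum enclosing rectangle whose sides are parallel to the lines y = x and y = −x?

In coordinates u = x + y, v = x − y the rectangle is axis-aligned; the map (x,y)→(u,v) scales areas by 2.
u-values: -4, 3, 3; range = 3 − (-4) = 7.
v-values: -12, 1, 9; range = 9 − (-12) = 21.
Area = (7 × 21) / 2 = 73.5.

73.5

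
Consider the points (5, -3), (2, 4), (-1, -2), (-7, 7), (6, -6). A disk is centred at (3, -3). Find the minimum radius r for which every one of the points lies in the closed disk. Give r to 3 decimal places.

14.142

The required radius is the distance from (3, -3) to the farthest point.
Squared distances: 4, 50, 17, 200, 18.
Maximum is 200, attained at (-7, 7).
r = √200 ≈ 14.142.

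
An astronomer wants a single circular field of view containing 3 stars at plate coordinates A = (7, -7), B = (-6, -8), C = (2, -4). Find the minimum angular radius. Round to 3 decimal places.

Side lengths²: AB² = 170, AC² = 34, BC² = 80.
Since AB² = 170 ≥ 80 + 34 = 114, the angle opposite AB is not acute, so the smallest enclosing circle has AB as diameter.
Centre = midpoint of AB = (0.5, -7.5), r² = 170/4 = 42.5.
r = √(42.5) ≈ 6.519.

6.519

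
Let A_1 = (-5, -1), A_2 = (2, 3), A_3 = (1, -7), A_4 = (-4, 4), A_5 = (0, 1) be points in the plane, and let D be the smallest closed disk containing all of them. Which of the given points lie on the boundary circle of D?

The minimum enclosing circle of a finite set is fixed by two of the points (as a diameter) or three (as a circumcircle).
The farthest pair is A_3–A_4 with squared distance 146. The circle on this segment as diameter has centre (-1.5, -1.5) and r² = 146/4 = 36.5.
Check A_1: distance² to centre = 12.5 ≤ 36.5, so it lies inside.
All remaining points lie in this disk, and no smaller disk contains both endpoints, so this is the minimum enclosing circle.
The points at distance exactly r from the centre are A_3, A_4 — 2 points.

A_3, A_4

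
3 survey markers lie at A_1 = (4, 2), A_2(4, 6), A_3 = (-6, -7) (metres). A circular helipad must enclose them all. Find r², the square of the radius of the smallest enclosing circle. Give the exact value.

67.25

Side lengths²: A_1A_2² = 16, A_1A_3² = 181, A_2A_3² = 269.
Since A_2A_3² = 269 ≥ 181 + 16 = 197, the angle opposite A_2A_3 is not acute, so the smallest enclosing circle has A_2A_3 as diameter.
Centre = midpoint of A_2A_3 = (-1, -0.5), r² = 269/4 = 67.25.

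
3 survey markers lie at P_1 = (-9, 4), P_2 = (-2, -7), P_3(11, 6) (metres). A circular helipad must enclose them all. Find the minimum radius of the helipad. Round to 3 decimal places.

10.295

Side lengths²: P_1P_2² = 170, P_1P_3² = 404, P_2P_3² = 338.
Since P_1P_3² = 404 < 338 + 170 = 508, the triangle is acute, so the smallest enclosing circle is the circumcircle.
Circumcentre = (11/9, 25/9), r² = 8585/81.
r = √(8585/81) ≈ 10.295.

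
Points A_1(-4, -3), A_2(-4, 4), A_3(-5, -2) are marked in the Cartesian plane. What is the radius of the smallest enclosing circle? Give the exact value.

Side lengths²: A_1A_2² = 49, A_1A_3² = 2, A_2A_3² = 37.
Since A_1A_2² = 49 ≥ 37 + 2 = 39, the angle opposite A_1A_2 is not acute, so the smallest enclosing circle has A_1A_2 as diameter.
Centre = midpoint of A_1A_2 = (-4, 0.5), r² = 49/4 = 12.25.
r = √(12.25) = 3.5.

3.5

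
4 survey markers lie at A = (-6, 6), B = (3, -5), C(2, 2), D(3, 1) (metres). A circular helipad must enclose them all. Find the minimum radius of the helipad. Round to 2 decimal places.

A smallest enclosing disk is always determined by at most three of the input points on its boundary.
The farthest pair is A–B with squared distance 202. The circle on this segment as diameter has centre (-1.5, 0.5) and r² = 202/4 = 50.5.
Check C: distance² to centre = 14.5 ≤ 50.5, so it lies inside.
All remaining points lie in this disk, and no smaller disk contains both endpoints, so this is the minimum enclosing circle.
r = √(50.5) ≈ 7.11.

7.11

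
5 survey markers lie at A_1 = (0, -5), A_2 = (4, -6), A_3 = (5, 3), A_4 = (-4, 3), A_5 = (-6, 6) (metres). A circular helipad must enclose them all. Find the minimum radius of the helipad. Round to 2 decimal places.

7.81

The minimum enclosing circle of a finite set is fixed by two of the points (as a diameter) or three (as a circumcircle).
The farthest pair is A_2–A_5 with squared distance 244. The circle on this segment as diameter has centre (-1, 0) and r² = 244/4 = 61.
Check A_1: distance² to centre = 26 ≤ 61, so it lies inside.
All remaining points lie in this disk, and no smaller disk contains both endpoints, so this is the minimum enclosing circle.
r = √61 ≈ 7.81.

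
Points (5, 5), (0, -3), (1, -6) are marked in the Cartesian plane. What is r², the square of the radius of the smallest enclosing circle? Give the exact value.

34.25

Call the three points A, B, C in the order given.
Side lengths²: AB² = 89, AC² = 137, BC² = 10.
Since AC² = 137 ≥ 89 + 10 = 99, the angle opposite AC is not acute, so the smallest enclosing circle has AC as diameter.
Centre = midpoint of AC = (3, -0.5), r² = 137/4 = 34.25.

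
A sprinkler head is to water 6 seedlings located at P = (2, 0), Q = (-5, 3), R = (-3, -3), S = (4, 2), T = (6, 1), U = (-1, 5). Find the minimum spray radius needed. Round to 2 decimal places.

5.62

The minimum enclosing circle of a finite set is fixed by two of the points (as a diameter) or three (as a circumcircle).
The minimum enclosing circle is determined by three boundary points: Q, R, T.
Their circumcentre is (25/62, 91/62) with r² = 60625/1922.
The farthest remaining point U is at distance² 27765/1922 ≤ 60625/1922.
r = √(60625/1922) ≈ 5.62.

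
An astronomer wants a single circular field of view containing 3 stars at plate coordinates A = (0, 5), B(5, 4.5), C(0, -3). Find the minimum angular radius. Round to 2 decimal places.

4.53

Side lengths²: AB² = 25.25, AC² = 64, BC² = 81.25.
Since BC² = 81.25 < 64 + 25.25 = 89.25, the triangle is acute, so the smallest enclosing circle is the circumcircle.
Circumcentre = (2.125, 1), r² = 20.515625.
r = √(20.515625) ≈ 4.53.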